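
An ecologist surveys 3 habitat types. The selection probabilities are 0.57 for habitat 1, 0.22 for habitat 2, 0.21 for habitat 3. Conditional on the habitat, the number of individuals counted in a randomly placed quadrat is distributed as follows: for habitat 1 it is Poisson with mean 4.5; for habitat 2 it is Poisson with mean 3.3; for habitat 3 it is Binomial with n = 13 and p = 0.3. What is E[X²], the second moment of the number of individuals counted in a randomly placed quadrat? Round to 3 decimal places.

20.997

For each component E[X²] = Var + (mean)², giving 1: 24.75; 2: 14.19; 3: 17.94.
Overall E[X²] = 0.57·24.75 + 0.22·14.19 + 0.21·17.94 = 20.9967.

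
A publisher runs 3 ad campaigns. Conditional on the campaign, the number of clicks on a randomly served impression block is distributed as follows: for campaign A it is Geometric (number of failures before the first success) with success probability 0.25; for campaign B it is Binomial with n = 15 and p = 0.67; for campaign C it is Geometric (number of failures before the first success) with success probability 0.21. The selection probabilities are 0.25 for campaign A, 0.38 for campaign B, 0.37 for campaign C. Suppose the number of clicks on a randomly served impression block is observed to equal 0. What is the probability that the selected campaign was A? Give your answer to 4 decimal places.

0.4458

Likelihoods P(X=0 | ·): A: 0.25; B: 5.99389e-08; C: 0.21.
Posterior ∝ prior × likelihood. Numerator for A: 0.25·0.25 = 0.0625.
Normalizing constant: 0.25·0.25 + 0.38·5.99389e-08 + 0.37·0.21 = 0.1402.
P(A | observation) = 0.0625 / 0.1402 = 0.445792.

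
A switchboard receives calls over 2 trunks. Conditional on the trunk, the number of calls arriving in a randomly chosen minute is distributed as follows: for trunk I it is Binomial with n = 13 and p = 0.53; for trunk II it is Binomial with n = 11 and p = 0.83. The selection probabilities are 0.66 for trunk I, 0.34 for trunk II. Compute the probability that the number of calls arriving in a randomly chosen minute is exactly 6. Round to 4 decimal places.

0.1345

Conditional on each trunk, P(X = 6): I: 0.192689; II: 0.0214464.
By total probability, P(X = 6) = 0.66·0.192689 + 0.34·0.0214464 = 0.134467.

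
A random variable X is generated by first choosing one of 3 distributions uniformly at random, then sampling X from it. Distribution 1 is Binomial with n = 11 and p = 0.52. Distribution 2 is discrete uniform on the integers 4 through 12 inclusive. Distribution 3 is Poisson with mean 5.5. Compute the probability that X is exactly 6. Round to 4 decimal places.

Conditional on each component, P(X = 6): 1: 0.232738; 2: 0.111111; 3: 0.157117.
By total probability, P(X = 6) = 0.333333·0.232738 + 0.333333·0.111111 + 0.333333·0.157117 = 0.166989.

0.1670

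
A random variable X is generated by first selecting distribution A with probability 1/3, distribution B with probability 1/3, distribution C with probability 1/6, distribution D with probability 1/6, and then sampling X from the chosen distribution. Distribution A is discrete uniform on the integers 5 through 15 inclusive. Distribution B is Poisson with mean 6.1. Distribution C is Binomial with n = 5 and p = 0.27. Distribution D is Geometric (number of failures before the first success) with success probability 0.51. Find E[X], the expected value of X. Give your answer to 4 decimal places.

5.7518

Component means — A: 10; B: 6.1; C: 1.35; D: 0.960784.
E[X] = 0.333333·10 + 0.333333·6.1 + 0.166667·1.35 + 0.166667·0.960784 = 5.7518.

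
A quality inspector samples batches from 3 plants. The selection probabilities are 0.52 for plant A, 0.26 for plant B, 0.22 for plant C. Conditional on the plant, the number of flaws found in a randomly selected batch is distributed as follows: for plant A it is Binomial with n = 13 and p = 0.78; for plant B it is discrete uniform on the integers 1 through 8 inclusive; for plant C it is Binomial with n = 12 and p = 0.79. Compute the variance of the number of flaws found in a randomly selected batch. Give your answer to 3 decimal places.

Per component, A: μ=10.14, E[X²]=105.05; B: μ=4.5, E[X²]=25.5; C: μ=9.48, E[X²]=91.8612.
E[X] = 0.52·10.14 + 0.26·4.5 + 0.22·9.48 = 8.5284.
E[X²] = 0.52·105.05 + 0.26·25.5 + 0.22·91.8612 = 81.4657.
Var(X) = E[X²] − (E[X])² = 81.4657 − 72.7336 = 8.73207.

8.732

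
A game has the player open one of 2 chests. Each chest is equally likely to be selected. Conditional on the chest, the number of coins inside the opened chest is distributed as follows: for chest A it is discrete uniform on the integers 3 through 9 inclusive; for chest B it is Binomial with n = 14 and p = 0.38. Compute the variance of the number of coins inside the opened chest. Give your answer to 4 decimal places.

3.7648

Per component, A: μ=6, E[X²]=40; B: μ=5.32, E[X²]=31.6008.
E[X] = 0.5·6 + 0.5·5.32 = 5.66.
E[X²] = 0.5·40 + 0.5·31.6008 = 35.8004.
Var(X) = E[X²] − (E[X])² = 35.8004 − 32.0356 = 3.7648.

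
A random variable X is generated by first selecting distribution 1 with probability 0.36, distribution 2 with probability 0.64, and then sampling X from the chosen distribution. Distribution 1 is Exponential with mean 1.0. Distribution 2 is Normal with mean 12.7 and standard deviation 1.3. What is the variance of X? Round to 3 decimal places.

Per component, 1: μ=1, E[X²]=2; 2: μ=12.7, E[X²]=162.98.
E[X] = 0.36·1 + 0.64·12.7 = 8.488.
E[X²] = 0.36·2 + 0.64·162.98 = 105.027.
Var(X) = E[X²] − (E[X])² = 105.027 − 72.0461 = 32.9811.

32.981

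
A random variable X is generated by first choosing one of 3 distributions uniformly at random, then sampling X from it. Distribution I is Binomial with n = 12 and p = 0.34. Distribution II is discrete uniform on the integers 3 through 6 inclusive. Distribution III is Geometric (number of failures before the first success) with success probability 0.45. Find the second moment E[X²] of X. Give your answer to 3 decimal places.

15.016

For each component E[X²] = Var + (mean)², giving I: 19.3392; II: 21.5; III: 4.20988.
Overall E[X²] = 0.333333·19.3392 + 0.333333·21.5 + 0.333333·4.20988 = 15.0164.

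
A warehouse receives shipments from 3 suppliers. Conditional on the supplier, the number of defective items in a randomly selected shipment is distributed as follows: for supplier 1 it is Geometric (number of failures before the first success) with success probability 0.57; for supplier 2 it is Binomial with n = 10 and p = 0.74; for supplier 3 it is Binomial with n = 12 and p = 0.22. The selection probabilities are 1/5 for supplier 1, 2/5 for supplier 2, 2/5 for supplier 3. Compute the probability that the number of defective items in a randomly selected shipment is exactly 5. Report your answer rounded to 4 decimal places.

0.0569

Conditional on each supplier, P(X = 5): 1: 0.00837948; 2: 0.0664394; 3: 0.071697.
By total probability, P(X = 5) = 0.2·0.00837948 + 0.4·0.0664394 + 0.4·0.071697 = 0.0569305.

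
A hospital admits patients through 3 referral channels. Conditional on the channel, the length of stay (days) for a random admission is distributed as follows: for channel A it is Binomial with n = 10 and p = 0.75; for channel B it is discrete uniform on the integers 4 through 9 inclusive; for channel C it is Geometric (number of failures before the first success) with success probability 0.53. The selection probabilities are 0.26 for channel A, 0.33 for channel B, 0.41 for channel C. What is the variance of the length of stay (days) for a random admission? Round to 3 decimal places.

Per component, A: μ=7.5, E[X²]=58.125; B: μ=6.5, E[X²]=45.1667; C: μ=0.886792, E[X²]=2.45959.
E[X] = 0.26·7.5 + 0.33·6.5 + 0.41·0.886792 = 4.45858.
E[X²] = 0.26·58.125 + 0.33·45.1667 + 0.41·2.45959 = 31.0259.
Var(X) = E[X²] − (E[X])² = 31.0259 − 19.879 = 11.147.

11.147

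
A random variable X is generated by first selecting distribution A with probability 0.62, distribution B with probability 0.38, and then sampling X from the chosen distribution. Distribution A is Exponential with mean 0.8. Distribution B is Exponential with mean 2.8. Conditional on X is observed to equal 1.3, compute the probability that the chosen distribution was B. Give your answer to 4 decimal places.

Likelihoods f(1.3 | ·): A: 0.24614; B: 0.224494.
Posterior ∝ prior × likelihood. Numerator for B: 0.38·0.224494 = 0.0853078.
Normalizing constant: 0.62·0.24614 + 0.38·0.224494 = 0.237914.
P(B | observation) = 0.0853078 / 0.237914 = 0.358565.

0.3586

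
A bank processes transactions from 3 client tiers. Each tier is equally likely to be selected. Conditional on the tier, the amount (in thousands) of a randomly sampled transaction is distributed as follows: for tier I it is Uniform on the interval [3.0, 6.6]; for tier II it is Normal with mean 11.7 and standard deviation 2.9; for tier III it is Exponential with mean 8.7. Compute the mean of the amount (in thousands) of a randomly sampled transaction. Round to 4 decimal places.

Component means — I: 4.8; II: 11.7; III: 8.7.
E[X] = 0.333333·4.8 + 0.333333·11.7 + 0.333333·8.7 = 8.4.

8.4000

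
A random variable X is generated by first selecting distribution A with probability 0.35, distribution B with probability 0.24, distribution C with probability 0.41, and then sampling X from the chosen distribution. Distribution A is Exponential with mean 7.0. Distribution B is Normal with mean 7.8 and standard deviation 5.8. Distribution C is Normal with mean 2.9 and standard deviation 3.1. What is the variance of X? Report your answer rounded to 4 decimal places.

33.9923

Per component, A: μ=7, E[X²]=98; B: μ=7.8, E[X²]=94.48; C: μ=2.9, E[X²]=18.02.
E[X] = 0.35·7 + 0.24·7.8 + 0.41·2.9 = 5.511.
E[X²] = 0.35·98 + 0.24·94.48 + 0.41·18.02 = 64.3634.
Var(X) = E[X²] − (E[X])² = 64.3634 − 30.3711 = 33.9923.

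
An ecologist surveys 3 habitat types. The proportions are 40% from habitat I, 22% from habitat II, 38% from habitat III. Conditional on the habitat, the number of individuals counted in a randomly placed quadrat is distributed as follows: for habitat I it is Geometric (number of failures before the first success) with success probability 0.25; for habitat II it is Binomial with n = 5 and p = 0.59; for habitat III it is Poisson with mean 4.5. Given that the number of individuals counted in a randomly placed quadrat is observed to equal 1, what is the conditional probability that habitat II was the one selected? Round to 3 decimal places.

Likelihoods P(X=1 | ·): I: 0.1875; II: 0.0833599; III: 0.0499905.
Posterior ∝ prior × likelihood. Numerator for II: 0.22·0.0833599 = 0.0183392.
Normalizing constant: 0.4·0.1875 + 0.22·0.0833599 + 0.38·0.0499905 = 0.112336.
P(II | observation) = 0.0183392 / 0.112336 = 0.163254.

0.163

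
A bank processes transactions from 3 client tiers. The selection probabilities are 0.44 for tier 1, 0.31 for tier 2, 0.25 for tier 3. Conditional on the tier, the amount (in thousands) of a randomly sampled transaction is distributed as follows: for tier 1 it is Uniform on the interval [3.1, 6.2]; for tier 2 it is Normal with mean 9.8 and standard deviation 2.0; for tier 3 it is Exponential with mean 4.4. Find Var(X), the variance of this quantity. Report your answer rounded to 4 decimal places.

12.3168

Per component, 1: μ=4.65, E[X²]=22.4233; 2: μ=9.8, E[X²]=100.04; 3: μ=4.4, E[X²]=38.72.
E[X] = 0.44·4.65 + 0.31·9.8 + 0.25·4.4 = 6.184.
E[X²] = 0.44·22.4233 + 0.31·100.04 + 0.25·38.72 = 50.5587.
Var(X) = E[X²] − (E[X])² = 50.5587 − 38.2419 = 12.3168.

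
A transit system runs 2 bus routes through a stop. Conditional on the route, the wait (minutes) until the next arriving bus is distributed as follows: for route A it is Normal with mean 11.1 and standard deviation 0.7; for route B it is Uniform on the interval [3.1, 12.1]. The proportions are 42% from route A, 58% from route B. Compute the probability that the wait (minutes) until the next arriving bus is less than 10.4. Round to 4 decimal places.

0.5371

Conditional on each route, P(X < 10.4): A: 0.158655; B: 0.811111.
By total probability, P(X < 10.4) = 0.42·0.158655 + 0.58·0.811111 = 0.53708.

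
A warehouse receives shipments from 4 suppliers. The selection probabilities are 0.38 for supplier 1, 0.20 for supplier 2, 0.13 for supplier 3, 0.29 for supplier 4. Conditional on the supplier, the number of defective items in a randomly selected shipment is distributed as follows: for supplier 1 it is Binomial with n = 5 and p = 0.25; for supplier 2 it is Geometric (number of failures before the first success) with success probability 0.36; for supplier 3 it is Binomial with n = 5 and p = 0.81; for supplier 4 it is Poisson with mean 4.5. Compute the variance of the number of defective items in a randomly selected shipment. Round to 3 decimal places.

4.893

Per component, 1: μ=1.25, E[X²]=2.5; 2: μ=1.77778, E[X²]=8.09877; 3: μ=4.05, E[X²]=17.172; 4: μ=4.5, E[X²]=24.75.
E[X] = 0.38·1.25 + 0.2·1.77778 + 0.13·4.05 + 0.29·4.5 = 2.66206.
E[X²] = 0.38·2.5 + 0.2·8.09877 + 0.13·17.172 + 0.29·24.75 = 11.9796.
Var(X) = E[X²] − (E[X])² = 11.9796 − 7.08654 = 4.89307.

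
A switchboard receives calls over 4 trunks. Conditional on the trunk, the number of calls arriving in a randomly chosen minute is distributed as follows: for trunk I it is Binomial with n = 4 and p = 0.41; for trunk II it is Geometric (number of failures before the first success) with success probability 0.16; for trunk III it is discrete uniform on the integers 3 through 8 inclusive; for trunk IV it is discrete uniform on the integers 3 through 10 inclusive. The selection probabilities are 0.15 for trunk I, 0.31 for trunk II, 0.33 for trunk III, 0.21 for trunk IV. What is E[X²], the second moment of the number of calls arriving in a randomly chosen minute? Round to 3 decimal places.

40.185

For each component E[X²] = Var + (mean)², giving I: 3.6572; II: 60.375; III: 33.1667; IV: 47.5.
Overall E[X²] = 0.15·3.6572 + 0.31·60.375 + 0.33·33.1667 + 0.21·47.5 = 40.1848.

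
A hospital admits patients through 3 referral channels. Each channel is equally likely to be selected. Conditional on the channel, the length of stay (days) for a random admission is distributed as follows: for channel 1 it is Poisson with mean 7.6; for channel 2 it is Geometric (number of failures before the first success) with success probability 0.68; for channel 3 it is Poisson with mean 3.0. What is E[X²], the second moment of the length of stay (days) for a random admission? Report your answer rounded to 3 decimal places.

26.091

For each component E[X²] = Var + (mean)², giving 1: 65.36; 2: 0.913495; 3: 12.
Overall E[X²] = 0.333333·65.36 + 0.333333·0.913495 + 0.333333·12 = 26.0912.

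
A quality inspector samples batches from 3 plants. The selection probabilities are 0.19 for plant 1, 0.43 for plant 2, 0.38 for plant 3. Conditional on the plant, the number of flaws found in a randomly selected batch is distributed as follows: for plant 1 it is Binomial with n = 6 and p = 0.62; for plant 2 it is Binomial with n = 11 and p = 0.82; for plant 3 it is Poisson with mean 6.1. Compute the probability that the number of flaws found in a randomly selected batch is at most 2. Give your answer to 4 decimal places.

Conditional on each plant, P(X ≤ 2): 1: 0.152715; 2: 7.66421e-06; 3: 0.0576529.
By total probability, P(X ≤ 2) = 0.19·0.152715 + 0.43·7.66421e-06 + 0.38·0.0576529 = 0.0509273.

0.0509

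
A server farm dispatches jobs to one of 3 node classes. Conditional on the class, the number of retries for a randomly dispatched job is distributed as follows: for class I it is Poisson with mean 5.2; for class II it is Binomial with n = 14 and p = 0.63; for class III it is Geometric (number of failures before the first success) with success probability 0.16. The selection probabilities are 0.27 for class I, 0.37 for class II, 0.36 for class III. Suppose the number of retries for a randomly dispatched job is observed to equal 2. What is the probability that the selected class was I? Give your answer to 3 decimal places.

Likelihoods P(X=2 | ·): I: 0.074584; II: 0.000237762; III: 0.112896.
Posterior ∝ prior × likelihood. Numerator for I: 0.27·0.074584 = 0.0201377.
Normalizing constant: 0.27·0.074584 + 0.37·0.000237762 + 0.36·0.112896 = 0.0608682.
P(I | observation) = 0.0201377 / 0.0608682 = 0.330841.

0.331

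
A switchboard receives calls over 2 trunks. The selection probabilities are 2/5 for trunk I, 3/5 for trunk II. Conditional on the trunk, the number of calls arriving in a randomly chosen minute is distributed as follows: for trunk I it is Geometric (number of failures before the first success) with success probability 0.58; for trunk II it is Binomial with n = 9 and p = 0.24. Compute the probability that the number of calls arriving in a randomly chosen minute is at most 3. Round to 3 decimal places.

0.899

Conditional on each trunk, P(X ≤ 3): I: 0.968883; II: 0.852455.
By total probability, P(X ≤ 3) = 0.4·0.968883 + 0.6·0.852455 = 0.899026.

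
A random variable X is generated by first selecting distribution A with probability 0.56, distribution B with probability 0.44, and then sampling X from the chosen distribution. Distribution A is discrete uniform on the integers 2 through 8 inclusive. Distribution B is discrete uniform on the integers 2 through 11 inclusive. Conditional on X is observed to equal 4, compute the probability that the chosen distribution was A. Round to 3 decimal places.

Likelihoods P(X=4 | ·): A: 0.142857; B: 0.1.
Posterior ∝ prior × likelihood. Numerator for A: 0.56·0.142857 = 0.08.
Normalizing constant: 0.56·0.142857 + 0.44·0.1 = 0.124.
P(A | observation) = 0.08 / 0.124 = 0.645161.

0.645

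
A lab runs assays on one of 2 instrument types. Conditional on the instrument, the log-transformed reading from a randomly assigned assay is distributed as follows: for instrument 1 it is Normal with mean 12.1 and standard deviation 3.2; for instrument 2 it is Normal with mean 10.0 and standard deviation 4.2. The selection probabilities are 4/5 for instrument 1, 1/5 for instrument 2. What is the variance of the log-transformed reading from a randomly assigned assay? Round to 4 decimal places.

Per component, 1: μ=12.1, E[X²]=156.65; 2: μ=10, E[X²]=117.64.
E[X] = 0.8·12.1 + 0.2·10 = 11.68.
E[X²] = 0.8·156.65 + 0.2·117.64 = 148.848.
Var(X) = E[X²] − (E[X])² = 148.848 − 136.422 = 12.4256.

12.4256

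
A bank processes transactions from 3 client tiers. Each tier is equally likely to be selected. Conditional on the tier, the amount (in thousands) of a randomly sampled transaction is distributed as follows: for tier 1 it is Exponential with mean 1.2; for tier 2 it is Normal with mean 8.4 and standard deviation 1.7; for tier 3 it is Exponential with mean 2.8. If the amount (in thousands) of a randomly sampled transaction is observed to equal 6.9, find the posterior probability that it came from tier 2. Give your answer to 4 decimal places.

0.8280

Likelihoods f(6.9 | ·): 1: 0.00265232; 2: 0.159002; 3: 0.030382.
Posterior ∝ prior × likelihood. Numerator for 2: 0.333333·0.159002 = 0.0530006.
Normalizing constant: 0.333333·0.00265232 + 0.333333·0.159002 + 0.333333·0.030382 = 0.064012.
P(2 | observation) = 0.0530006 / 0.064012 = 0.827979.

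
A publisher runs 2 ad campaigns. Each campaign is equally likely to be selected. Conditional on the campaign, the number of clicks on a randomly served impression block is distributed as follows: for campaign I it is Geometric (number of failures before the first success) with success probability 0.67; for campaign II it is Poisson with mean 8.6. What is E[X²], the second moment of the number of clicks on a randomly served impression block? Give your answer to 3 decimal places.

41.769

For each component E[X²] = Var + (mean)², giving I: 0.977723; II: 82.56.
Overall E[X²] = 0.5·0.977723 + 0.5·82.56 = 41.7689.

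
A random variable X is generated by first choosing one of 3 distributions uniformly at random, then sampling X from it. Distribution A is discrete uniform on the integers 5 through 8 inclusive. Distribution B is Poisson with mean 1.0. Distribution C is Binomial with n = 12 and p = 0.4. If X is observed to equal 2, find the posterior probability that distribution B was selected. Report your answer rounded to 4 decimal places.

Likelihoods P(X=2 | ·): A: 0; B: 0.18394; C: 0.0638523.
Posterior ∝ prior × likelihood. Numerator for B: 0.333333·0.18394 = 0.0613132.
Normalizing constant: 0.333333·0 + 0.333333·0.18394 + 0.333333·0.0638523 = 0.0825973.
P(B | observation) = 0.0613132 / 0.0825973 = 0.742315.

0.7423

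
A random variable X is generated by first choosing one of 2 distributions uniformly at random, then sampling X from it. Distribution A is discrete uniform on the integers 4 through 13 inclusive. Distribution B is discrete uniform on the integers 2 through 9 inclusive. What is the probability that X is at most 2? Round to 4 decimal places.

0.0625

Conditional on each component, P(X ≤ 2): A: 0; B: 0.125.
By total probability, P(X ≤ 2) = 0.5·0 + 0.5·0.125 = 0.0625.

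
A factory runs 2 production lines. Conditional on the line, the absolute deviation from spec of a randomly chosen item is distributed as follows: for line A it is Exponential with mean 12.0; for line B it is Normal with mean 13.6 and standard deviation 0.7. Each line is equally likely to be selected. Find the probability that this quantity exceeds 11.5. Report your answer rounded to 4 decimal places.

Conditional on each line, P(X > 11.5): A: 0.383532; B: 0.99865.
By total probability, P(X > 11.5) = 0.5·0.383532 + 0.5·0.99865 = 0.691091.

0.6911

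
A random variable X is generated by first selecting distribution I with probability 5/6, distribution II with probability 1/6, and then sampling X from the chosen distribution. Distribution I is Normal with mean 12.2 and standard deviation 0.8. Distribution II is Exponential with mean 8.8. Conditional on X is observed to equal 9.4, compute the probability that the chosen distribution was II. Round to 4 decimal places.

0.8774

Likelihoods f(9.4 | ·): I: 0.00109085; II: 0.0390492.
Posterior ∝ prior × likelihood. Numerator for II: 0.166667·0.0390492 = 0.0065082.
Normalizing constant: 0.833333·0.00109085 + 0.166667·0.0390492 = 0.00741724.
P(II | observation) = 0.0065082 / 0.00741724 = 0.877442.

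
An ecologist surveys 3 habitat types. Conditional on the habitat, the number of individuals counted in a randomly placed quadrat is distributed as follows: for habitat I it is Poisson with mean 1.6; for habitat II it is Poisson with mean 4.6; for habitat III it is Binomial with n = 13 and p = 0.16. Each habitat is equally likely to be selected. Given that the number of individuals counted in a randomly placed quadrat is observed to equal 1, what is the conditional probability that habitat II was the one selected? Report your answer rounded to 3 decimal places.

0.074

Likelihoods P(X=1 | ·): I: 0.323034; II: 0.0462384; III: 0.256693.
Posterior ∝ prior × likelihood. Numerator for II: 0.333333·0.0462384 = 0.0154128.
Normalizing constant: 0.333333·0.323034 + 0.333333·0.0462384 + 0.333333·0.256693 = 0.208655.
P(II | observation) = 0.0154128 / 0.208655 = 0.0738673.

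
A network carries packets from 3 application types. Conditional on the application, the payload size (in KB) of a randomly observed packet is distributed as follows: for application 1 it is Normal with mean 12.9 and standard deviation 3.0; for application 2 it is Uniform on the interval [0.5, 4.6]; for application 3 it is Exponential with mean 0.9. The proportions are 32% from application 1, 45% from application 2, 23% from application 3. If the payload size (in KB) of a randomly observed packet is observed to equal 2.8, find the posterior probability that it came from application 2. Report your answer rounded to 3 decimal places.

Likelihoods f(2.8 | ·): 1: 0.000459775; 2: 0.243902; 3: 0.0495016.
Posterior ∝ prior × likelihood. Numerator for 2: 0.45·0.243902 = 0.109756.
Normalizing constant: 0.32·0.000459775 + 0.45·0.243902 + 0.23·0.0495016 = 0.121289.
P(2 | observation) = 0.109756 / 0.121289 = 0.904917.

0.905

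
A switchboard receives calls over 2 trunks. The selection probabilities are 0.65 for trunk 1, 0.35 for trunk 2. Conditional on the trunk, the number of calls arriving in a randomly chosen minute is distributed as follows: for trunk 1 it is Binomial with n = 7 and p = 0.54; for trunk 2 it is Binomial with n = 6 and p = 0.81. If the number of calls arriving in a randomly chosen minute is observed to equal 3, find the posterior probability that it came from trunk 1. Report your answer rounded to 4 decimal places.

Likelihoods P(X=3 | ·): 1: 0.246763; 2: 0.0729031.
Posterior ∝ prior × likelihood. Numerator for 1: 0.65·0.246763 = 0.160396.
Normalizing constant: 0.65·0.246763 + 0.35·0.0729031 = 0.185912.
P(1 | observation) = 0.160396 / 0.185912 = 0.862752.

0.8628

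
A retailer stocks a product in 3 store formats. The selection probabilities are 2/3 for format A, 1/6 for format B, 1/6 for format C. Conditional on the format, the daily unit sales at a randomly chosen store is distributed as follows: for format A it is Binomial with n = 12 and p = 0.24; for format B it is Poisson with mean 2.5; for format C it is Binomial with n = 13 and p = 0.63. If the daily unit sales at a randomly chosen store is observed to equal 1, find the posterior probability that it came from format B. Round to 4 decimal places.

Likelihoods P(X=1 | ·): A: 0.140716; B: 0.205212; C: 5.39144e-05.
Posterior ∝ prior × likelihood. Numerator for B: 0.166667·0.205212 = 0.0342021.
Normalizing constant: 0.666667·0.140716 + 0.166667·0.205212 + 0.166667·5.39144e-05 = 0.128021.
P(B | observation) = 0.0342021 / 0.128021 = 0.267159.

0.2672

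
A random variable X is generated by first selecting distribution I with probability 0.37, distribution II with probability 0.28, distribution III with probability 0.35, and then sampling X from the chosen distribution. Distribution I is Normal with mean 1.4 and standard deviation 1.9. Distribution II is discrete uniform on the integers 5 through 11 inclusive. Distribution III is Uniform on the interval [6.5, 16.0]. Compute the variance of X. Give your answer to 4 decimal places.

23.2003

Per component, I: μ=1.4, E[X²]=5.57; II: μ=8, E[X²]=68; III: μ=11.25, E[X²]=134.083.
E[X] = 0.37·1.4 + 0.28·8 + 0.35·11.25 = 6.6955.
E[X²] = 0.37·5.57 + 0.28·68 + 0.35·134.083 = 68.0301.
Var(X) = E[X²] − (E[X])² = 68.0301 − 44.8297 = 23.2003.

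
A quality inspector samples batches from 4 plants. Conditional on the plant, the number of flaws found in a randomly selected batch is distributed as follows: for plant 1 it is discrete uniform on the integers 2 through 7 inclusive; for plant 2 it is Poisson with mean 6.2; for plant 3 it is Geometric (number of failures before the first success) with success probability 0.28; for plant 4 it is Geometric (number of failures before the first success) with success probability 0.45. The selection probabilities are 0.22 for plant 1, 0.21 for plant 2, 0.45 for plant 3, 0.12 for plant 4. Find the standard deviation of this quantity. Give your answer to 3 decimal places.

Per component, 1: μ=4.5, E[X²]=23.1667; 2: μ=6.2, E[X²]=44.64; 3: μ=2.57143, E[X²]=15.7959; 4: μ=1.22222, E[X²]=4.20988.
E[X] = 0.22·4.5 + 0.21·6.2 + 0.45·2.57143 + 0.12·1.22222 = 3.59581.
E[X²] = 0.22·23.1667 + 0.21·44.64 + 0.45·15.7959 + 0.12·4.20988 = 22.0844.
Var(X) = E[X²] − (E[X])² = 22.0844 − 12.9298 = 9.15457.
SD(X) = √9.15457 = 3.02565.

3.026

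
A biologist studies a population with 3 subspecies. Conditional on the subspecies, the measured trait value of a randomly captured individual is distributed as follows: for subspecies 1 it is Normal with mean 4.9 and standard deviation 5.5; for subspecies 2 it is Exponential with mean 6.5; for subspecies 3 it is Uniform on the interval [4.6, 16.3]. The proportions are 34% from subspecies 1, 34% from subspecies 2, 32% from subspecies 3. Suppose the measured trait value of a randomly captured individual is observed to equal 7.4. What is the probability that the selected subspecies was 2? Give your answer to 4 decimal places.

Likelihoods f(7.4 | ·): 1: 0.0654157; 2: 0.0492787; 3: 0.0854701.
Posterior ∝ prior × likelihood. Numerator for 2: 0.34·0.0492787 = 0.0167548.
Normalizing constant: 0.34·0.0654157 + 0.34·0.0492787 + 0.32·0.0854701 = 0.0663465.
P(2 | observation) = 0.0167548 / 0.0663465 = 0.252534.

0.2525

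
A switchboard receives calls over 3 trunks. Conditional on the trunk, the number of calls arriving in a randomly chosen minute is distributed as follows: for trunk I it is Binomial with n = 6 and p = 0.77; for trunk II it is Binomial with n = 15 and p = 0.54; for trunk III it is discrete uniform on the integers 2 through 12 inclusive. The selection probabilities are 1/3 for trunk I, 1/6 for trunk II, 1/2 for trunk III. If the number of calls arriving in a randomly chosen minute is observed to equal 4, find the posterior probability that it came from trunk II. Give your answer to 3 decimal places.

0.027

Likelihoods P(X=4 | ·): I: 0.278939; II: 0.0226487; III: 0.0909091.
Posterior ∝ prior × likelihood. Numerator for II: 0.166667·0.0226487 = 0.00377479.
Normalizing constant: 0.333333·0.278939 + 0.166667·0.0226487 + 0.5·0.0909091 = 0.142209.
P(II | observation) = 0.00377479 / 0.142209 = 0.0265439.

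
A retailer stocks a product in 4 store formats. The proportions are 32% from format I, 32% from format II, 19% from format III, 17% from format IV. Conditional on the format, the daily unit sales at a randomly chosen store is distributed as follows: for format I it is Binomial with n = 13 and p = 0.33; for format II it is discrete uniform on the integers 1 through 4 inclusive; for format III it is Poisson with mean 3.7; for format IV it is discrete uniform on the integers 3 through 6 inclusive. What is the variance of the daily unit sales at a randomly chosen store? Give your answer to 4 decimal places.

Per component, I: μ=4.29, E[X²]=21.2784; II: μ=2.5, E[X²]=7.5; III: μ=3.7, E[X²]=17.39; IV: μ=4.5, E[X²]=21.5.
E[X] = 0.32·4.29 + 0.32·2.5 + 0.19·3.7 + 0.17·4.5 = 3.6408.
E[X²] = 0.32·21.2784 + 0.32·7.5 + 0.19·17.39 + 0.17·21.5 = 16.1682.
Var(X) = E[X²] − (E[X])² = 16.1682 − 13.2554 = 2.91276.

2.9128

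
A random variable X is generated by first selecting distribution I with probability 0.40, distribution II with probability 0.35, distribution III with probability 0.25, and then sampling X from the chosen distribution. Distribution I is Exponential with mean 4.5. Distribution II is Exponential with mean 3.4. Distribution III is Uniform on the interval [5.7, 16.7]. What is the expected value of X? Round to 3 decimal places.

Component means — I: 4.5; II: 3.4; III: 11.2.
E[X] = 0.4·4.5 + 0.35·3.4 + 0.25·11.2 = 5.79.

5.790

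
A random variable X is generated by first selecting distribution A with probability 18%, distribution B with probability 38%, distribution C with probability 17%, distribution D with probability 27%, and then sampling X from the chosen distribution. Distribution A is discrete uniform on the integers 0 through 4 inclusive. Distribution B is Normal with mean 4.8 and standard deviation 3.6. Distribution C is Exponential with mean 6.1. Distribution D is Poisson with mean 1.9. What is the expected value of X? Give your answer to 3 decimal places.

3.734

Component means — A: 2; B: 4.8; C: 6.1; D: 1.9.
E[X] = 0.18·2 + 0.38·4.8 + 0.17·6.1 + 0.27·1.9 = 3.734.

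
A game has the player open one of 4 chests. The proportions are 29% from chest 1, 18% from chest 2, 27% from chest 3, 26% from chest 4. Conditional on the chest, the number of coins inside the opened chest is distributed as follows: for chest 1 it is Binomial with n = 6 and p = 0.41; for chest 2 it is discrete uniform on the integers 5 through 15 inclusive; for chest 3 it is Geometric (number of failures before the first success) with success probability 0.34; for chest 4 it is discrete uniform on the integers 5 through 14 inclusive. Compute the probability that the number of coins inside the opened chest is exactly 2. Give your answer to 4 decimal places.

Conditional on each chest, P(X = 2): 1: 0.305539; 2: 0; 3: 0.148104; 4: 0.
By total probability, P(X = 2) = 0.29·0.305539 + 0.18·0 + 0.27·0.148104 + 0.26·0 = 0.128594.

0.1286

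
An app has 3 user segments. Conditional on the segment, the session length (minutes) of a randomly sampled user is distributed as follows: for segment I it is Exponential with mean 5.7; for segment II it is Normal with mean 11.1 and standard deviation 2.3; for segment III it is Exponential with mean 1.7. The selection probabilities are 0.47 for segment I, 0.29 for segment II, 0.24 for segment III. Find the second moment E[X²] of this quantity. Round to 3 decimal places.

For each component E[X²] = Var + (mean)², giving I: 64.98; II: 128.5; III: 5.78.
Overall E[X²] = 0.47·64.98 + 0.29·128.5 + 0.24·5.78 = 69.1928.

69.193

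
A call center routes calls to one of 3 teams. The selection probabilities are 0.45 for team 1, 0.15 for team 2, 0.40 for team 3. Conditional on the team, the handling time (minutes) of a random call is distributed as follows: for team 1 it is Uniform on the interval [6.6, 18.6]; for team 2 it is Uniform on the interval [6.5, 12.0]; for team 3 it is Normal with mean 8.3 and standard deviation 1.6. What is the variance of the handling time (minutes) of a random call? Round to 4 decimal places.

Per component, 1: μ=12.6, E[X²]=170.76; 2: μ=9.25, E[X²]=88.0833; 3: μ=8.3, E[X²]=71.45.
E[X] = 0.45·12.6 + 0.15·9.25 + 0.4·8.3 = 10.3775.
E[X²] = 0.45·170.76 + 0.15·88.0833 + 0.4·71.45 = 118.635.
Var(X) = E[X²] − (E[X])² = 118.635 − 107.693 = 10.942.

10.9420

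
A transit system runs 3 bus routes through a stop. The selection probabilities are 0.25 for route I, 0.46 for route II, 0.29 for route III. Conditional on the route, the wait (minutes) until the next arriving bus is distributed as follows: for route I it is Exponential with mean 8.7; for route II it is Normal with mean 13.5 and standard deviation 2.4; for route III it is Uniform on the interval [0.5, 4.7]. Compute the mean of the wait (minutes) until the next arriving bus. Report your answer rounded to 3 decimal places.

9.139

Component means — I: 8.7; II: 13.5; III: 2.6.
E[X] = 0.25·8.7 + 0.46·13.5 + 0.29·2.6 = 9.139.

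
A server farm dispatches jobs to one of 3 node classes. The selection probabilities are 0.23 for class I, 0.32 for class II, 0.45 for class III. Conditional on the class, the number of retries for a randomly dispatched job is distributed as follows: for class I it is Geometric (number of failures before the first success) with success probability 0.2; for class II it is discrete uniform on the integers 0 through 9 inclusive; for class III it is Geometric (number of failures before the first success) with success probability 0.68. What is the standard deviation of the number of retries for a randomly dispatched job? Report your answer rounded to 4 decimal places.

3.3462

Per component, I: μ=4, E[X²]=36; II: μ=4.5, E[X²]=28.5; III: μ=0.470588, E[X²]=0.913495.
E[X] = 0.23·4 + 0.32·4.5 + 0.45·0.470588 = 2.57176.
E[X²] = 0.23·36 + 0.32·28.5 + 0.45·0.913495 = 17.8111.
Var(X) = E[X²] − (E[X])² = 17.8111 − 6.61397 = 11.1971.
SD(X) = √11.1971 = 3.34621.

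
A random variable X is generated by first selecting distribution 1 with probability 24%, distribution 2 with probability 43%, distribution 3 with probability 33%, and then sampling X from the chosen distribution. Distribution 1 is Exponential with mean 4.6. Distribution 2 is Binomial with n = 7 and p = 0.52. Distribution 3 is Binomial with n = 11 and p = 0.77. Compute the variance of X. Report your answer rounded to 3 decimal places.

Per component, 1: μ=4.6, E[X²]=42.32; 2: μ=3.64, E[X²]=14.9968; 3: μ=8.47, E[X²]=73.689.
E[X] = 0.24·4.6 + 0.43·3.64 + 0.33·8.47 = 5.4643.
E[X²] = 0.24·42.32 + 0.43·14.9968 + 0.33·73.689 = 40.9228.
Var(X) = E[X²] − (E[X])² = 40.9228 − 29.8586 = 11.0642.

11.064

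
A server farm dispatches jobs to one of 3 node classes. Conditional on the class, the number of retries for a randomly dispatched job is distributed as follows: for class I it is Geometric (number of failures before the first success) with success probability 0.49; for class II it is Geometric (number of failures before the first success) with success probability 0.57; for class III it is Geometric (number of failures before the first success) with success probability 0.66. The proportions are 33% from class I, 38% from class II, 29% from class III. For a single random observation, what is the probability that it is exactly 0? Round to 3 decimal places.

0.570

Conditional on each class, P(X = 0): I: 0.49; II: 0.57; III: 0.66.
By total probability, P(X = 0) = 0.33·0.49 + 0.38·0.57 + 0.29·0.66 = 0.5697.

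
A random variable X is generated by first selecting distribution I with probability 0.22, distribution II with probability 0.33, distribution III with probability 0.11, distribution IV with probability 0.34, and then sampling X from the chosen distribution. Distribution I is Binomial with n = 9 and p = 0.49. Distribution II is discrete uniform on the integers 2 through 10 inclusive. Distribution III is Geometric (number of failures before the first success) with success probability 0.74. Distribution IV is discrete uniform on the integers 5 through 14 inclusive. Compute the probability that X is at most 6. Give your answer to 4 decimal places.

0.5636

Conditional on each component, P(X ≤ 6): I: 0.919612; II: 0.555556; III: 0.99992; IV: 0.2.
By total probability, P(X ≤ 6) = 0.22·0.919612 + 0.33·0.555556 + 0.11·0.99992 + 0.34·0.2 = 0.563639.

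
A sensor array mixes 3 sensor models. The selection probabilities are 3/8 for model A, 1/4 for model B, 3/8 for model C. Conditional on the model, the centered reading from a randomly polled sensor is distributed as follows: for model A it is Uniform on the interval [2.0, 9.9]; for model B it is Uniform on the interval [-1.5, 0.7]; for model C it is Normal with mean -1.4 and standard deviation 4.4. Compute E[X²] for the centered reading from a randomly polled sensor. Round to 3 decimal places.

23.362

For each component E[X²] = Var + (mean)², giving A: 40.6033; B: 0.563333; C: 21.32.
Overall E[X²] = 0.375·40.6033 + 0.25·0.563333 + 0.375·21.32 = 23.3621.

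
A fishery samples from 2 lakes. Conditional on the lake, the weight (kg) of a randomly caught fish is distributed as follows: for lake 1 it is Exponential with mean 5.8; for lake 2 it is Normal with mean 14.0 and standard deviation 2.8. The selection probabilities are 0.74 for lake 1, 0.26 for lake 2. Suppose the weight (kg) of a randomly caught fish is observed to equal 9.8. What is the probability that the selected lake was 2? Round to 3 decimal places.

0.338

Likelihoods f(9.8 | ·): 1: 0.0318247; 2: 0.0462563.
Posterior ∝ prior × likelihood. Numerator for 2: 0.26·0.0462563 = 0.0120266.
Normalizing constant: 0.74·0.0318247 + 0.26·0.0462563 = 0.0355769.
P(2 | observation) = 0.0120266 / 0.0355769 = 0.338046.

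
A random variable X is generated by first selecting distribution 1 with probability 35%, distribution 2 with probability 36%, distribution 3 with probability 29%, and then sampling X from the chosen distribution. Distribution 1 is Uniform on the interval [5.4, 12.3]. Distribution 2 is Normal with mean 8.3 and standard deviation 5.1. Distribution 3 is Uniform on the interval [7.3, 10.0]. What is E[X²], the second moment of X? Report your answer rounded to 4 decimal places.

For each component E[X²] = Var + (mean)², giving 1: 82.29; 2: 94.9; 3: 75.43.
Overall E[X²] = 0.35·82.29 + 0.36·94.9 + 0.29·75.43 = 84.8402.

84.8402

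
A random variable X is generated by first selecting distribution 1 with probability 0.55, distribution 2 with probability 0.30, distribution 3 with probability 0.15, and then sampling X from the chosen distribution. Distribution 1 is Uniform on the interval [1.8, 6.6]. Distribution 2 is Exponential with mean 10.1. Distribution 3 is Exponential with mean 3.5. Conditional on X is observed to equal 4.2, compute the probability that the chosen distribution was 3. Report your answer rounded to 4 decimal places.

0.0878

Likelihoods f(4.2 | ·): 1: 0.208333; 2: 0.0653252; 3: 0.0860555.
Posterior ∝ prior × likelihood. Numerator for 3: 0.15·0.0860555 = 0.0129083.
Normalizing constant: 0.55·0.208333 + 0.3·0.0653252 + 0.15·0.0860555 = 0.147089.
P(3 | observation) = 0.0129083 / 0.147089 = 0.0877585.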